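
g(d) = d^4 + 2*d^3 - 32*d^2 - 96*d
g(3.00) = -441.00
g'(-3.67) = 21.97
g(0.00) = 0.00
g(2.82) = -417.10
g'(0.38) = -119.23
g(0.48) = -53.18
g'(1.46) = -164.20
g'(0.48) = -124.90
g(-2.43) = 50.49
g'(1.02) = -150.79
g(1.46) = -197.60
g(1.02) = -128.01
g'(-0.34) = -73.70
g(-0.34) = 28.88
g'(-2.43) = 37.55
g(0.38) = -40.97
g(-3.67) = 3.86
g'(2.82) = -139.06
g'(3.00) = -126.00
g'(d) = 4*d^3 + 6*d^2 - 64*d - 96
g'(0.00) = -96.00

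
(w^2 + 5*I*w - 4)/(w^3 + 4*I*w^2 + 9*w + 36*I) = (w + I)/(w^2 + 9)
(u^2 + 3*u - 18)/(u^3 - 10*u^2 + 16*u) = (u^2 + 3*u - 18)/(u*(u^2 - 10*u + 16))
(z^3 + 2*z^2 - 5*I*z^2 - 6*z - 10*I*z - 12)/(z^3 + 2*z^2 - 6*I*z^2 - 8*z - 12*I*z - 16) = (z - 3*I)/(z - 4*I)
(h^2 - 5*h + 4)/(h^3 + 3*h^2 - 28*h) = (h - 1)/(h*(h + 7))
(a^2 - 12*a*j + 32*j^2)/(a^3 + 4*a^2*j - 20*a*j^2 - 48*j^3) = (a - 8*j)/(a^2 + 8*a*j + 12*j^2)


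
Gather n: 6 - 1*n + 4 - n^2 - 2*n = -n^2 - 3*n + 10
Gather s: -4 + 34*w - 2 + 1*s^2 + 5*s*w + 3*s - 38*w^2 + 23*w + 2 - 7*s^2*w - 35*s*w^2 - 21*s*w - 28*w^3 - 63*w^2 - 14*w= s^2*(1 - 7*w) + s*(-35*w^2 - 16*w + 3) - 28*w^3 - 101*w^2 + 43*w - 4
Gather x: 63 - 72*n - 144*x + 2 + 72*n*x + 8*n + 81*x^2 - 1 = -64*n + 81*x^2 + x*(72*n - 144) + 64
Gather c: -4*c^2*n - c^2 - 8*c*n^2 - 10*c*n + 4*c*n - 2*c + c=c^2*(-4*n - 1) + c*(-8*n^2 - 6*n - 1)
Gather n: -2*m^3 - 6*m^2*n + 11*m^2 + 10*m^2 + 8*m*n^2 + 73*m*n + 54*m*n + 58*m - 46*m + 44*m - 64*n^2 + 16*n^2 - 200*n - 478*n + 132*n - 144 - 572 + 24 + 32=-2*m^3 + 21*m^2 + 56*m + n^2*(8*m - 48) + n*(-6*m^2 + 127*m - 546) - 660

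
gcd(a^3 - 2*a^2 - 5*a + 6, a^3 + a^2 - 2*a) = a^2 + a - 2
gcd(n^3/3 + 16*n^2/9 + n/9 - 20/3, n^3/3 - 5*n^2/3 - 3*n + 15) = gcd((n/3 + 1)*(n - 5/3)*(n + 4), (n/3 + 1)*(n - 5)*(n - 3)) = n + 3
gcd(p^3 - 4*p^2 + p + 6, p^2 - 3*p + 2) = p - 2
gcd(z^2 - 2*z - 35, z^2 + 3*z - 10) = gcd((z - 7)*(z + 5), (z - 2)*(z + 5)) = z + 5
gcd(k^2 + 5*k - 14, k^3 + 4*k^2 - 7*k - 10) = k - 2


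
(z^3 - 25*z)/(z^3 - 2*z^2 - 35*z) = (z - 5)/(z - 7)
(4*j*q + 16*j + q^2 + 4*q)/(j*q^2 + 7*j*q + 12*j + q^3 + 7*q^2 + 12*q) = (4*j + q)/(j*q + 3*j + q^2 + 3*q)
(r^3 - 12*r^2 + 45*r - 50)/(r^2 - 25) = (r^2 - 7*r + 10)/(r + 5)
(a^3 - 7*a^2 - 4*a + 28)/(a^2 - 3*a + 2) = (a^2 - 5*a - 14)/(a - 1)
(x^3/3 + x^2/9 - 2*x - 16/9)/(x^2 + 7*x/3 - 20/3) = (3*x^3 + x^2 - 18*x - 16)/(3*(3*x^2 + 7*x - 20))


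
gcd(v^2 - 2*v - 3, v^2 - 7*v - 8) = v + 1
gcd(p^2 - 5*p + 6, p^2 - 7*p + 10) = p - 2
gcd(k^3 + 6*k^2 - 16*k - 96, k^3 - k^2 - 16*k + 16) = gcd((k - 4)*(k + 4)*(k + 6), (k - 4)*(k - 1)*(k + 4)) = k^2 - 16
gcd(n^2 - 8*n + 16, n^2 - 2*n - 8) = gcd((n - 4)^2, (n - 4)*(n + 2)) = n - 4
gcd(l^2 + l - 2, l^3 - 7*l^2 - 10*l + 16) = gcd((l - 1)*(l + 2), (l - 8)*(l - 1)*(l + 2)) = l^2 + l - 2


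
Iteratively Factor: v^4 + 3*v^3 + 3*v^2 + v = (v + 1)*(v^3 + 2*v^2 + v) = (v + 1)^2*(v^2 + v) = v*(v + 1)^2*(v + 1)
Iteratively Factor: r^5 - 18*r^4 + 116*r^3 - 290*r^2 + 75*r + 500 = (r - 5)*(r^4 - 13*r^3 + 51*r^2 - 35*r - 100) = (r - 5)*(r - 4)*(r^3 - 9*r^2 + 15*r + 25) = (r - 5)^2*(r - 4)*(r^2 - 4*r - 5) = (r - 5)^2*(r - 4)*(r + 1)*(r - 5)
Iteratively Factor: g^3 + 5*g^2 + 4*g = (g)*(g^2 + 5*g + 4) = g*(g + 1)*(g + 4)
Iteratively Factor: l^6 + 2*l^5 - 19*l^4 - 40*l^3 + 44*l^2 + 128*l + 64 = (l + 1)*(l^5 + l^4 - 20*l^3 - 20*l^2 + 64*l + 64) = (l + 1)*(l + 2)*(l^4 - l^3 - 18*l^2 + 16*l + 32) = (l + 1)^2*(l + 2)*(l^3 - 2*l^2 - 16*l + 32) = (l - 2)*(l + 1)^2*(l + 2)*(l^2 - 16) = (l - 4)*(l - 2)*(l + 1)^2*(l + 2)*(l + 4)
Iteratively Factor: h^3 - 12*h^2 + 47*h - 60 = (h - 4)*(h^2 - 8*h + 15) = (h - 4)*(h - 3)*(h - 5)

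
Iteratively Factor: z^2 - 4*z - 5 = (z + 1)*(z - 5)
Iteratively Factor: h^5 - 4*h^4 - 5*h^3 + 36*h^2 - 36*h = (h + 3)*(h^4 - 7*h^3 + 16*h^2 - 12*h) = (h - 3)*(h + 3)*(h^3 - 4*h^2 + 4*h) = h*(h - 3)*(h + 3)*(h^2 - 4*h + 4) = h*(h - 3)*(h - 2)*(h + 3)*(h - 2)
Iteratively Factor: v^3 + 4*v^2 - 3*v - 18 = (v + 3)*(v^2 + v - 6) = (v + 3)^2*(v - 2)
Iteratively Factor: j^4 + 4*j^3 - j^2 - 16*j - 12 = (j + 2)*(j^3 + 2*j^2 - 5*j - 6) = (j + 1)*(j + 2)*(j^2 + j - 6) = (j + 1)*(j + 2)*(j + 3)*(j - 2)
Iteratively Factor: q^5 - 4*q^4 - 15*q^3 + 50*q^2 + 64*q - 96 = (q + 3)*(q^4 - 7*q^3 + 6*q^2 + 32*q - 32) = (q + 2)*(q + 3)*(q^3 - 9*q^2 + 24*q - 16) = (q - 1)*(q + 2)*(q + 3)*(q^2 - 8*q + 16) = (q - 4)*(q - 1)*(q + 2)*(q + 3)*(q - 4)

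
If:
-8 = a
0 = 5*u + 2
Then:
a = -8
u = -2/5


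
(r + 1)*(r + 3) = r^2 + 4*r + 3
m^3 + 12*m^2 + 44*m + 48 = (m + 2)*(m + 4)*(m + 6)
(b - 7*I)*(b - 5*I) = b^2 - 12*I*b - 35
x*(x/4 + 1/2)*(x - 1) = x^3/4 + x^2/4 - x/2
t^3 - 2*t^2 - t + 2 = (t - 2)*(t - 1)*(t + 1)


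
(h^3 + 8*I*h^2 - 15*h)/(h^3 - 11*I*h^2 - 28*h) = (-h^2 - 8*I*h + 15)/(-h^2 + 11*I*h + 28)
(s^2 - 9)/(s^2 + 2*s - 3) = (s - 3)/(s - 1)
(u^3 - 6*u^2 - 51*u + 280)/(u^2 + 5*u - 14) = (u^2 - 13*u + 40)/(u - 2)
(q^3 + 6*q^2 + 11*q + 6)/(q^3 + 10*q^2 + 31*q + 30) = (q + 1)/(q + 5)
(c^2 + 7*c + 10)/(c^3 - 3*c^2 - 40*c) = (c + 2)/(c*(c - 8))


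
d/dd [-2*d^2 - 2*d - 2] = -4*d - 2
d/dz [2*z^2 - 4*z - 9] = 4*z - 4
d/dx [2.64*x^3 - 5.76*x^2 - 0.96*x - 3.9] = 7.92*x^2 - 11.52*x - 0.96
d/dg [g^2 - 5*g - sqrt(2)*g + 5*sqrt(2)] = 2*g - 5 - sqrt(2)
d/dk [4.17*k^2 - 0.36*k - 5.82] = 8.34*k - 0.36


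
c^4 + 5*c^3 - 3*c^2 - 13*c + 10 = (c - 1)^2*(c + 2)*(c + 5)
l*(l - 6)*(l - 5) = l^3 - 11*l^2 + 30*l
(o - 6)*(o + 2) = o^2 - 4*o - 12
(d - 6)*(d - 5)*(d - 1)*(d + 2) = d^4 - 10*d^3 + 17*d^2 + 52*d - 60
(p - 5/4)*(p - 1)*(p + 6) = p^3 + 15*p^2/4 - 49*p/4 + 15/2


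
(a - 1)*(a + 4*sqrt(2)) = a^2 - a + 4*sqrt(2)*a - 4*sqrt(2)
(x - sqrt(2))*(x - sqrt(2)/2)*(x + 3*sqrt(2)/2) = x^3 - 7*x/2 + 3*sqrt(2)/2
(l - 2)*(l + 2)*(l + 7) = l^3 + 7*l^2 - 4*l - 28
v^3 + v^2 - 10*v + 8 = (v - 2)*(v - 1)*(v + 4)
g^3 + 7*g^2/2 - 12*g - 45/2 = (g - 3)*(g + 3/2)*(g + 5)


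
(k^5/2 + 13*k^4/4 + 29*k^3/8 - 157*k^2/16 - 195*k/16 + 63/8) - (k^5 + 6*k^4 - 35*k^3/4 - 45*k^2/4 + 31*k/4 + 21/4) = -k^5/2 - 11*k^4/4 + 99*k^3/8 + 23*k^2/16 - 319*k/16 + 21/8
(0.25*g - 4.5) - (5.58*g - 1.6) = -5.33*g - 2.9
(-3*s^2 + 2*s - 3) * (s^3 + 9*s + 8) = -3*s^5 + 2*s^4 - 30*s^3 - 6*s^2 - 11*s - 24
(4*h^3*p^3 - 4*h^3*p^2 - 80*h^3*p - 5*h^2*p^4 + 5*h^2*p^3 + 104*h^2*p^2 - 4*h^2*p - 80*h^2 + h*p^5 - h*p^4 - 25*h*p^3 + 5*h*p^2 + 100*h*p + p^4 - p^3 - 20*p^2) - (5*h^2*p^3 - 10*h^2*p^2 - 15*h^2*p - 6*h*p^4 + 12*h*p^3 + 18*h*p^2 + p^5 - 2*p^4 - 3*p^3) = 4*h^3*p^3 - 4*h^3*p^2 - 80*h^3*p - 5*h^2*p^4 + 114*h^2*p^2 + 11*h^2*p - 80*h^2 + h*p^5 + 5*h*p^4 - 37*h*p^3 - 13*h*p^2 + 100*h*p - p^5 + 3*p^4 + 2*p^3 - 20*p^2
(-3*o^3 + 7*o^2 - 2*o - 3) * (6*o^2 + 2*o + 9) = -18*o^5 + 36*o^4 - 25*o^3 + 41*o^2 - 24*o - 27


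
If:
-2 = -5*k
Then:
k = 2/5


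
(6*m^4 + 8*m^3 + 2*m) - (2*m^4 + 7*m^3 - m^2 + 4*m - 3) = 4*m^4 + m^3 + m^2 - 2*m + 3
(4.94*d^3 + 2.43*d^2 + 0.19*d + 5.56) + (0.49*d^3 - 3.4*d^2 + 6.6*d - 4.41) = 5.43*d^3 - 0.97*d^2 + 6.79*d + 1.15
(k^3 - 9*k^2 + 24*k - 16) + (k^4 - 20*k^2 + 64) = k^4 + k^3 - 29*k^2 + 24*k + 48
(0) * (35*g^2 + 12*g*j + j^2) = 0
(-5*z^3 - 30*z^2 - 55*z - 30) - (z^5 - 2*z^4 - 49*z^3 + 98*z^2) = -z^5 + 2*z^4 + 44*z^3 - 128*z^2 - 55*z - 30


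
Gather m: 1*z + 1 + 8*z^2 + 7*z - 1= 8*z^2 + 8*z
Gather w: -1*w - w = -2*w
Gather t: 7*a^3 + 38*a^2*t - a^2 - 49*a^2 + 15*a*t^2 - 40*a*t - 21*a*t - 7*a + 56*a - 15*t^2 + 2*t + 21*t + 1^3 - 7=7*a^3 - 50*a^2 + 49*a + t^2*(15*a - 15) + t*(38*a^2 - 61*a + 23) - 6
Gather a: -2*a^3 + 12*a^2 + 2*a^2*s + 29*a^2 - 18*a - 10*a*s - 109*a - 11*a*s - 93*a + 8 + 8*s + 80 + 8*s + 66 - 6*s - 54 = -2*a^3 + a^2*(2*s + 41) + a*(-21*s - 220) + 10*s + 100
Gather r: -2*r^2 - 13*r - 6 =-2*r^2 - 13*r - 6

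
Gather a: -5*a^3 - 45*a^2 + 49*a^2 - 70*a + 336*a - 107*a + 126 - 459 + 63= -5*a^3 + 4*a^2 + 159*a - 270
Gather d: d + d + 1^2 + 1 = 2*d + 2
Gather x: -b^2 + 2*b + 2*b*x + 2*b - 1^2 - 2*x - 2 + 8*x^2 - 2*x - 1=-b^2 + 4*b + 8*x^2 + x*(2*b - 4) - 4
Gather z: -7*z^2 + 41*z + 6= -7*z^2 + 41*z + 6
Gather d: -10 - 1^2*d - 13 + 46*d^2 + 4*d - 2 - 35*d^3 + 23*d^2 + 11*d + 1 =-35*d^3 + 69*d^2 + 14*d - 24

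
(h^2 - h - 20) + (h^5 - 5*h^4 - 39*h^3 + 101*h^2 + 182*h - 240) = h^5 - 5*h^4 - 39*h^3 + 102*h^2 + 181*h - 260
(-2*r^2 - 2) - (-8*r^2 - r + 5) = 6*r^2 + r - 7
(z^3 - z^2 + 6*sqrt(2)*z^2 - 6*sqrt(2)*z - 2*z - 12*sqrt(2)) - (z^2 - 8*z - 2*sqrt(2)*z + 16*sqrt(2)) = z^3 - 2*z^2 + 6*sqrt(2)*z^2 - 4*sqrt(2)*z + 6*z - 28*sqrt(2)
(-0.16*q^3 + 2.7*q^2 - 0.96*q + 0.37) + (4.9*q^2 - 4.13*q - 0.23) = -0.16*q^3 + 7.6*q^2 - 5.09*q + 0.14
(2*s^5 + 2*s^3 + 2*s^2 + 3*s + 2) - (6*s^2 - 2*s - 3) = 2*s^5 + 2*s^3 - 4*s^2 + 5*s + 5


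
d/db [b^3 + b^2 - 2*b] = 3*b^2 + 2*b - 2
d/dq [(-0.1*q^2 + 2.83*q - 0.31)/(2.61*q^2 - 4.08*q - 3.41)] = (-6.9783*q^2 + 2.3002*q - 10.9151)/(6.8121*q^4 - 21.2976*q^3 - 1.1538*q^2 + 27.8256*q + 11.6281)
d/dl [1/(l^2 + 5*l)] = (-2*l - 5)/(l^2*(l + 5)^2)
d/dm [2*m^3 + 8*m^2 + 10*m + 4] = 6*m^2 + 16*m + 10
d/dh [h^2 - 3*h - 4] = 2*h - 3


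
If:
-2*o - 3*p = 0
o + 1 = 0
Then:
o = -1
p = 2/3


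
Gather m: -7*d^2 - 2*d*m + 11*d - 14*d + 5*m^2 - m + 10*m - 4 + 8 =-7*d^2 - 3*d + 5*m^2 + m*(9 - 2*d) + 4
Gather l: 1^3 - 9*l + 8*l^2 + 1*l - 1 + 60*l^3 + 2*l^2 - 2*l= 60*l^3 + 10*l^2 - 10*l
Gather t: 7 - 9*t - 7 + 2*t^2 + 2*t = 2*t^2 - 7*t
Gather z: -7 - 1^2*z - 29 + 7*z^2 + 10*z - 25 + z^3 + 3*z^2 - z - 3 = z^3 + 10*z^2 + 8*z - 64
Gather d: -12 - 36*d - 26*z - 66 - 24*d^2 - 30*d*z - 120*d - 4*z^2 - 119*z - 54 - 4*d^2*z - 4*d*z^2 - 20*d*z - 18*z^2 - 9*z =d^2*(-4*z - 24) + d*(-4*z^2 - 50*z - 156) - 22*z^2 - 154*z - 132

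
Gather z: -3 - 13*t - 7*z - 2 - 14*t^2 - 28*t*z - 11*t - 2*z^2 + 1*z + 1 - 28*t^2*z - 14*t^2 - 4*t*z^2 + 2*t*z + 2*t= -28*t^2 - 22*t + z^2*(-4*t - 2) + z*(-28*t^2 - 26*t - 6) - 4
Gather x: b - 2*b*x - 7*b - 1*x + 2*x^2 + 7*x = -6*b + 2*x^2 + x*(6 - 2*b)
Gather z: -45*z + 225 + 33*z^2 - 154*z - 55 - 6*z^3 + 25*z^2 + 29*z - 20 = -6*z^3 + 58*z^2 - 170*z + 150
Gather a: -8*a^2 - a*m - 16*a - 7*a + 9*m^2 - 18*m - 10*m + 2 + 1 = -8*a^2 + a*(-m - 23) + 9*m^2 - 28*m + 3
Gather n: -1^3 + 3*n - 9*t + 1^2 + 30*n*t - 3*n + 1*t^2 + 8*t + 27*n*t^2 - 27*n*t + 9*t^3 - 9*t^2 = n*(27*t^2 + 3*t) + 9*t^3 - 8*t^2 - t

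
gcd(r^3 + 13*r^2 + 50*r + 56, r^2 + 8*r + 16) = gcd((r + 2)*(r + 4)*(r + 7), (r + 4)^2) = r + 4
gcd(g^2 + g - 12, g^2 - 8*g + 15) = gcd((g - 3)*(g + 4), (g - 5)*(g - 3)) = g - 3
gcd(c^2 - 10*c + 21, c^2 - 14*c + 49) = c - 7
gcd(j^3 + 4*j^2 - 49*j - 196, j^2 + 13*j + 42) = j + 7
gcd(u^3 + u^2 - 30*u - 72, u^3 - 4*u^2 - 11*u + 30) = u + 3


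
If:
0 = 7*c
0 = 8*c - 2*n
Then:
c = 0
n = 0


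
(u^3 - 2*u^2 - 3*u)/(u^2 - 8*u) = (u^2 - 2*u - 3)/(u - 8)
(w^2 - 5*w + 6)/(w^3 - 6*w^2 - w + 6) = (w^2 - 5*w + 6)/(w^3 - 6*w^2 - w + 6)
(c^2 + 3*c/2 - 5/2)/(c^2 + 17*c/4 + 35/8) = 4*(c - 1)/(4*c + 7)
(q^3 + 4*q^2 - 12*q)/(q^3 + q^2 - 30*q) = (q - 2)/(q - 5)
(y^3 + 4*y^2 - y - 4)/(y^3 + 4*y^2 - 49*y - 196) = (y^2 - 1)/(y^2 - 49)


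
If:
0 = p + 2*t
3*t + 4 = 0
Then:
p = 8/3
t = -4/3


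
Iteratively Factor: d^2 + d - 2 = (d - 1)*(d + 2)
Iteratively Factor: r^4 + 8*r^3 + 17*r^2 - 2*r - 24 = (r - 1)*(r^3 + 9*r^2 + 26*r + 24) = (r - 1)*(r + 4)*(r^2 + 5*r + 6) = (r - 1)*(r + 2)*(r + 4)*(r + 3)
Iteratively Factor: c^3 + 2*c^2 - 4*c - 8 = (c + 2)*(c^2 - 4) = (c - 2)*(c + 2)*(c + 2)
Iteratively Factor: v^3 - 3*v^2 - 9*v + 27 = (v - 3)*(v^2 - 9) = (v - 3)*(v + 3)*(v - 3)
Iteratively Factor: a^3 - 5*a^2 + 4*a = (a)*(a^2 - 5*a + 4) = a*(a - 4)*(a - 1)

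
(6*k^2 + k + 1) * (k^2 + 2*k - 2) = 6*k^4 + 13*k^3 - 9*k^2 - 2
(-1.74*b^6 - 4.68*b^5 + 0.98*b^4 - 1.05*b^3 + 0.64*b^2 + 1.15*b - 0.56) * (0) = 0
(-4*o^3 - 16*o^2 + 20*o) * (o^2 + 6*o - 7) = -4*o^5 - 40*o^4 - 48*o^3 + 232*o^2 - 140*o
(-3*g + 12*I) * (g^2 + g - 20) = -3*g^3 - 3*g^2 + 12*I*g^2 + 60*g + 12*I*g - 240*I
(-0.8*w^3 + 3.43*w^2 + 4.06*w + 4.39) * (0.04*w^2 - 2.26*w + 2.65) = -0.032*w^5 + 1.9452*w^4 - 9.7094*w^3 + 0.089500000000001*w^2 + 0.8376*w + 11.6335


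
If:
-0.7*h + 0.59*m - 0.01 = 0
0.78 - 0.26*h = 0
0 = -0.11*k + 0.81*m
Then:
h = 3.00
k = 26.33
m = 3.58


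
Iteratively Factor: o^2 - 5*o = (o)*(o - 5)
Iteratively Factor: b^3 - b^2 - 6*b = (b)*(b^2 - b - 6) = b*(b + 2)*(b - 3)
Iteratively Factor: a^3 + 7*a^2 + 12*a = (a + 4)*(a^2 + 3*a) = a*(a + 4)*(a + 3)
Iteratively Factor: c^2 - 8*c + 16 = (c - 4)*(c - 4)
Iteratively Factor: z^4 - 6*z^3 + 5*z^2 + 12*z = (z - 4)*(z^3 - 2*z^2 - 3*z) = (z - 4)*(z + 1)*(z^2 - 3*z) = (z - 4)*(z - 3)*(z + 1)*(z)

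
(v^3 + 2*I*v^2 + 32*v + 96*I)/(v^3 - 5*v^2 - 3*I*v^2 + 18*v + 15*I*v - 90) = (v^2 + 8*I*v - 16)/(v^2 + v*(-5 + 3*I) - 15*I)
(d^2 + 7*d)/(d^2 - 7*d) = (d + 7)/(d - 7)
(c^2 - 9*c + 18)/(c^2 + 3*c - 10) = (c^2 - 9*c + 18)/(c^2 + 3*c - 10)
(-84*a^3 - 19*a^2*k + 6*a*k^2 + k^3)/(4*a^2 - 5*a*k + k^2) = (-21*a^2 - 10*a*k - k^2)/(a - k)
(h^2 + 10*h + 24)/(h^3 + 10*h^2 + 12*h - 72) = (h + 4)/(h^2 + 4*h - 12)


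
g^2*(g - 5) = g^3 - 5*g^2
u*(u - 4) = u^2 - 4*u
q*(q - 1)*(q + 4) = q^3 + 3*q^2 - 4*q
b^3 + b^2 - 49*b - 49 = (b - 7)*(b + 1)*(b + 7)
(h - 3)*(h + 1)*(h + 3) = h^3 + h^2 - 9*h - 9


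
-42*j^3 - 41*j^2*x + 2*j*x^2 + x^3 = (-6*j + x)*(j + x)*(7*j + x)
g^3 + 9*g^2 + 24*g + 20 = (g + 2)^2*(g + 5)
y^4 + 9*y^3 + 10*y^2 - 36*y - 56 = (y - 2)*(y + 2)^2*(y + 7)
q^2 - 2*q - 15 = (q - 5)*(q + 3)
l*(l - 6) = l^2 - 6*l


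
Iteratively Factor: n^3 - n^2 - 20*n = (n + 4)*(n^2 - 5*n) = (n - 5)*(n + 4)*(n)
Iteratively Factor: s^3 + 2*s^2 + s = (s + 1)*(s^2 + s) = s*(s + 1)*(s + 1)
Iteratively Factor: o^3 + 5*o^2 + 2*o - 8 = (o + 4)*(o^2 + o - 2) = (o + 2)*(o + 4)*(o - 1)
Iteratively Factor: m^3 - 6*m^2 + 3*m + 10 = (m - 2)*(m^2 - 4*m - 5) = (m - 2)*(m + 1)*(m - 5)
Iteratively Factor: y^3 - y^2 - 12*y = (y - 4)*(y^2 + 3*y) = (y - 4)*(y + 3)*(y)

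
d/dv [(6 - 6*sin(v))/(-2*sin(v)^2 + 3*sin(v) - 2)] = 6*(4*sin(v) + cos(2*v) - 2)*cos(v)/(-3*sin(v) - cos(2*v) + 3)^2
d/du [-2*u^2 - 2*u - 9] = -4*u - 2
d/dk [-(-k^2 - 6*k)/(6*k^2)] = -1/k^2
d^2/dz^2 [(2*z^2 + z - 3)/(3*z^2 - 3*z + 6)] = 2*(3*z^3 - 21*z^2 + 3*z + 13)/(3*(z^6 - 3*z^5 + 9*z^4 - 13*z^3 + 18*z^2 - 12*z + 8))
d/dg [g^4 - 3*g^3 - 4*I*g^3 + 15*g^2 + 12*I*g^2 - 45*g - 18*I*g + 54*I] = 4*g^3 + g^2*(-9 - 12*I) + g*(30 + 24*I) - 45 - 18*I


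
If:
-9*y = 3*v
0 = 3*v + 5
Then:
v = -5/3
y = 5/9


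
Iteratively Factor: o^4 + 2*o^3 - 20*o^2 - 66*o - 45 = (o + 3)*(o^3 - o^2 - 17*o - 15) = (o + 3)^2*(o^2 - 4*o - 5) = (o + 1)*(o + 3)^2*(o - 5)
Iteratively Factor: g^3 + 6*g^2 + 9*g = (g + 3)*(g^2 + 3*g) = g*(g + 3)*(g + 3)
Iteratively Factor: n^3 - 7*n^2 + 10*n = (n - 2)*(n^2 - 5*n) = (n - 5)*(n - 2)*(n)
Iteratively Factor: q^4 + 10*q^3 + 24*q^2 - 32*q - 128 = (q + 4)*(q^3 + 6*q^2 - 32) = (q + 4)^2*(q^2 + 2*q - 8) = (q - 2)*(q + 4)^2*(q + 4)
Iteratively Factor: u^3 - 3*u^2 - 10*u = (u - 5)*(u^2 + 2*u) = (u - 5)*(u + 2)*(u)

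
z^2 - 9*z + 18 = (z - 6)*(z - 3)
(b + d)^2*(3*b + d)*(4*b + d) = 12*b^4 + 31*b^3*d + 27*b^2*d^2 + 9*b*d^3 + d^4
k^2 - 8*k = k*(k - 8)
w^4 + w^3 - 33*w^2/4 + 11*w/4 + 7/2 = (w - 2)*(w - 1)*(w + 1/2)*(w + 7/2)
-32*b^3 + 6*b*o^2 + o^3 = (-2*b + o)*(4*b + o)^2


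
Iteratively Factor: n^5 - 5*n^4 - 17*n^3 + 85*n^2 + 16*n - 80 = (n + 4)*(n^4 - 9*n^3 + 19*n^2 + 9*n - 20) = (n - 5)*(n + 4)*(n^3 - 4*n^2 - n + 4) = (n - 5)*(n - 1)*(n + 4)*(n^2 - 3*n - 4) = (n - 5)*(n - 4)*(n - 1)*(n + 4)*(n + 1)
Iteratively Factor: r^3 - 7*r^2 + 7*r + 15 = (r + 1)*(r^2 - 8*r + 15) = (r - 5)*(r + 1)*(r - 3)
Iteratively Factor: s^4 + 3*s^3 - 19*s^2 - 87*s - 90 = (s + 3)*(s^3 - 19*s - 30) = (s - 5)*(s + 3)*(s^2 + 5*s + 6) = (s - 5)*(s + 2)*(s + 3)*(s + 3)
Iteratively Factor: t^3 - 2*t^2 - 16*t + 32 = (t - 4)*(t^2 + 2*t - 8) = (t - 4)*(t + 4)*(t - 2)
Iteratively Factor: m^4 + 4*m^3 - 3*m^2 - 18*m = (m + 3)*(m^3 + m^2 - 6*m) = (m - 2)*(m + 3)*(m^2 + 3*m) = (m - 2)*(m + 3)^2*(m)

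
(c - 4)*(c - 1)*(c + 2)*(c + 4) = c^4 + c^3 - 18*c^2 - 16*c + 32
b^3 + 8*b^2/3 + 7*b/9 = b*(b + 1/3)*(b + 7/3)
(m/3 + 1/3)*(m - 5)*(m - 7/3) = m^3/3 - 19*m^2/9 + 13*m/9 + 35/9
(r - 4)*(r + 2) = r^2 - 2*r - 8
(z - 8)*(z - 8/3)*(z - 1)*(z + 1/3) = z^4 - 34*z^3/3 + 253*z^2/9 - 32*z/3 - 64/9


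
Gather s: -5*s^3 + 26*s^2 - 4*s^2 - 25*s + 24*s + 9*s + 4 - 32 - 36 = -5*s^3 + 22*s^2 + 8*s - 64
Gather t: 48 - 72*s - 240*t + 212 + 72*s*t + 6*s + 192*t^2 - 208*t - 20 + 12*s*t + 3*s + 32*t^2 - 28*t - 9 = -63*s + 224*t^2 + t*(84*s - 476) + 231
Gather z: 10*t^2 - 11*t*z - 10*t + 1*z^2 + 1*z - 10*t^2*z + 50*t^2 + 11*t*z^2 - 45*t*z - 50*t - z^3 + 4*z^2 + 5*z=60*t^2 - 60*t - z^3 + z^2*(11*t + 5) + z*(-10*t^2 - 56*t + 6)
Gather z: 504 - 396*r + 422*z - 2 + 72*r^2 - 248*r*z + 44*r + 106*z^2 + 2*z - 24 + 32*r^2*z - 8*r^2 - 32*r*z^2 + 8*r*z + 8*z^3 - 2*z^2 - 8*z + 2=64*r^2 - 352*r + 8*z^3 + z^2*(104 - 32*r) + z*(32*r^2 - 240*r + 416) + 480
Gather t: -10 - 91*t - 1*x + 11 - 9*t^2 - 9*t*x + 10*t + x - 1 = -9*t^2 + t*(-9*x - 81)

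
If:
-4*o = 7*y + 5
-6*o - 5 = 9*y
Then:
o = 5/3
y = -5/3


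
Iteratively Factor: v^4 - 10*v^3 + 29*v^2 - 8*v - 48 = (v - 4)*(v^3 - 6*v^2 + 5*v + 12) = (v - 4)*(v + 1)*(v^2 - 7*v + 12) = (v - 4)^2*(v + 1)*(v - 3)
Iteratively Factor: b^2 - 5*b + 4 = (b - 4)*(b - 1)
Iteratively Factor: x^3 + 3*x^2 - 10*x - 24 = (x + 2)*(x^2 + x - 12) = (x + 2)*(x + 4)*(x - 3)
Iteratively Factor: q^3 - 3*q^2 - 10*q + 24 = (q - 4)*(q^2 + q - 6) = (q - 4)*(q - 2)*(q + 3)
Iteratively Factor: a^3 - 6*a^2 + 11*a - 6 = (a - 2)*(a^2 - 4*a + 3) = (a - 2)*(a - 1)*(a - 3)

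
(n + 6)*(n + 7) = n^2 + 13*n + 42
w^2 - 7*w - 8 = (w - 8)*(w + 1)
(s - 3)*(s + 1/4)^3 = s^4 - 9*s^3/4 - 33*s^2/16 - 35*s/64 - 3/64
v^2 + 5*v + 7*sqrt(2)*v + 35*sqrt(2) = (v + 5)*(v + 7*sqrt(2))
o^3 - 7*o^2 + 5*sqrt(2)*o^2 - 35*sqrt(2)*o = o*(o - 7)*(o + 5*sqrt(2))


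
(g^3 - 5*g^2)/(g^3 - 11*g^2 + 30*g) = g/(g - 6)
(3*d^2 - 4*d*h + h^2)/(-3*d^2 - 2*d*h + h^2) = (-d + h)/(d + h)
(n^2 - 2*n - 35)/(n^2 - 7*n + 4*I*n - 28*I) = (n + 5)/(n + 4*I)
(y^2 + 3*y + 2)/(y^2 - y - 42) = (y^2 + 3*y + 2)/(y^2 - y - 42)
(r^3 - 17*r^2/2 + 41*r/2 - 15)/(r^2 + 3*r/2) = (2*r^3 - 17*r^2 + 41*r - 30)/(r*(2*r + 3))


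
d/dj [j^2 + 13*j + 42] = 2*j + 13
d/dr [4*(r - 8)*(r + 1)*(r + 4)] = 12*r^2 - 24*r - 144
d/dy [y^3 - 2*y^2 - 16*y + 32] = 3*y^2 - 4*y - 16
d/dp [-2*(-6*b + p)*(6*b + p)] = -4*p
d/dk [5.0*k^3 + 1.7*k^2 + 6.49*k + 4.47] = 15.0*k^2 + 3.4*k + 6.49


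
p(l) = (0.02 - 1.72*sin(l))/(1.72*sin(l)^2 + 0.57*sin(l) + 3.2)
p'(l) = (0.02 - 1.72*sin(l))*(-3.44*sin(l)*cos(l) - 0.57*cos(l))/(1.72*sin(l)^2 + 0.57*sin(l) + 3.2)^2 - 1.72*cos(l)/(1.72*sin(l)^2 + 0.57*sin(l) + 3.2)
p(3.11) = -0.01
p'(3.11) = 0.53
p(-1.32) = 0.40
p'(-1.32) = -0.04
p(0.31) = -0.14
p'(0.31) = -0.40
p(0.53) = -0.22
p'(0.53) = -0.27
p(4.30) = 0.39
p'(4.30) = 0.07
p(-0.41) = 0.22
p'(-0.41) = -0.44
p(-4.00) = -0.28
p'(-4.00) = 0.12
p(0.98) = -0.29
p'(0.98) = -0.08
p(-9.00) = 0.22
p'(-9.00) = 0.43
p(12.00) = 0.28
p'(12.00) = -0.34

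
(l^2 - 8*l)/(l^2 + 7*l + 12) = l*(l - 8)/(l^2 + 7*l + 12)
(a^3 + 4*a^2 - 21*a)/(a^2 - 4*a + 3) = a*(a + 7)/(a - 1)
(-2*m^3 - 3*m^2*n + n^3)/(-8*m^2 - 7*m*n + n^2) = (2*m^2 + m*n - n^2)/(8*m - n)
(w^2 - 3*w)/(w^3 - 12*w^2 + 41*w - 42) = w/(w^2 - 9*w + 14)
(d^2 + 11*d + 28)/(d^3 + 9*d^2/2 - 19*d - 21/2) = 2*(d + 4)/(2*d^2 - 5*d - 3)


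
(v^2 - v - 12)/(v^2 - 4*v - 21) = (v - 4)/(v - 7)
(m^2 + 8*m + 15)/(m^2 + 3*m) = (m + 5)/m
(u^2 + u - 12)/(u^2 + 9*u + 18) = (u^2 + u - 12)/(u^2 + 9*u + 18)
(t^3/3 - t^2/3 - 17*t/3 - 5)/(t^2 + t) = t/3 - 2/3 - 5/t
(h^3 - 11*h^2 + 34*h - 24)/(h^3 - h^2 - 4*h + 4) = (h^2 - 10*h + 24)/(h^2 - 4)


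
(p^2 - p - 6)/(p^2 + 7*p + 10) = (p - 3)/(p + 5)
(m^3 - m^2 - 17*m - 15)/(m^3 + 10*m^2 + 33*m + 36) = (m^2 - 4*m - 5)/(m^2 + 7*m + 12)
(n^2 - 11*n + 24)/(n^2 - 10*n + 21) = (n - 8)/(n - 7)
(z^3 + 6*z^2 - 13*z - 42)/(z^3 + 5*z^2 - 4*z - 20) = (z^2 + 4*z - 21)/(z^2 + 3*z - 10)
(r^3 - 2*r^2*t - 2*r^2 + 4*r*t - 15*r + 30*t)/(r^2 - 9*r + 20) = (r^2 - 2*r*t + 3*r - 6*t)/(r - 4)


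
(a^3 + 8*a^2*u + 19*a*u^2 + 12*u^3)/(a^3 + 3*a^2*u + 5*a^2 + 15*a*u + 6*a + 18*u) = (a^2 + 5*a*u + 4*u^2)/(a^2 + 5*a + 6)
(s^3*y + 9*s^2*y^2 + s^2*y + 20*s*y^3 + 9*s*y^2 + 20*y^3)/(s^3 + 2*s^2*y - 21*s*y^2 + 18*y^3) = y*(s^3 + 9*s^2*y + s^2 + 20*s*y^2 + 9*s*y + 20*y^2)/(s^3 + 2*s^2*y - 21*s*y^2 + 18*y^3)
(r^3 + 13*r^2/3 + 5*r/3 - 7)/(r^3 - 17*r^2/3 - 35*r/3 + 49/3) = (r + 3)/(r - 7)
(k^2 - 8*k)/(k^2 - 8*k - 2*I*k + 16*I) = k/(k - 2*I)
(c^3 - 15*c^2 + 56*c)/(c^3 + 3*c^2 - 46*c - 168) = c*(c - 8)/(c^2 + 10*c + 24)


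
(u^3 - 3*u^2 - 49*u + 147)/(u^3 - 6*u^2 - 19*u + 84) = (u + 7)/(u + 4)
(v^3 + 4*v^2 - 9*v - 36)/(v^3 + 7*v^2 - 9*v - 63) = (v + 4)/(v + 7)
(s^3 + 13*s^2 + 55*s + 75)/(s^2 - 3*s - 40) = (s^2 + 8*s + 15)/(s - 8)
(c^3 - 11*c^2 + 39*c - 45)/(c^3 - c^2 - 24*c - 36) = (-c^3 + 11*c^2 - 39*c + 45)/(-c^3 + c^2 + 24*c + 36)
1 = 1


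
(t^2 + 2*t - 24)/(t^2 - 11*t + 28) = (t + 6)/(t - 7)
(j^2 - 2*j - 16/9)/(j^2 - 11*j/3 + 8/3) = (j + 2/3)/(j - 1)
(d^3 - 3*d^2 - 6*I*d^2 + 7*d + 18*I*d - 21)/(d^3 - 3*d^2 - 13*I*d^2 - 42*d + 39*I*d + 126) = (d + I)/(d - 6*I)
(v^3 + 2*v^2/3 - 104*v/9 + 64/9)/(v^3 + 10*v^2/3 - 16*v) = (3*v^2 + 10*v - 8)/(3*v*(v + 6))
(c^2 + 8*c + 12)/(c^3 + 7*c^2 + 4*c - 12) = 1/(c - 1)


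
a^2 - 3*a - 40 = (a - 8)*(a + 5)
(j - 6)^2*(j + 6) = j^3 - 6*j^2 - 36*j + 216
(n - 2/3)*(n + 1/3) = n^2 - n/3 - 2/9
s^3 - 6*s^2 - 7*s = s*(s - 7)*(s + 1)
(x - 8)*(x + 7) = x^2 - x - 56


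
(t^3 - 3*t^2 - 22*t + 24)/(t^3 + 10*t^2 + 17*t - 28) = (t - 6)/(t + 7)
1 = 1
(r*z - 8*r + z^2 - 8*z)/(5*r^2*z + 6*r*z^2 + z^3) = (z - 8)/(z*(5*r + z))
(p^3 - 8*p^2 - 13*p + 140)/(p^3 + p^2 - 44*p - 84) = (p^2 - p - 20)/(p^2 + 8*p + 12)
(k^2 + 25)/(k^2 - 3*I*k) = (k^2 + 25)/(k*(k - 3*I))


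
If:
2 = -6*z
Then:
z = -1/3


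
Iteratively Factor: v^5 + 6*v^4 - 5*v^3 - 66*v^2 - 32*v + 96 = (v + 4)*(v^4 + 2*v^3 - 13*v^2 - 14*v + 24) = (v - 1)*(v + 4)*(v^3 + 3*v^2 - 10*v - 24) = (v - 3)*(v - 1)*(v + 4)*(v^2 + 6*v + 8) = (v - 3)*(v - 1)*(v + 4)^2*(v + 2)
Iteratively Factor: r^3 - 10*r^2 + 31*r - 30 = (r - 2)*(r^2 - 8*r + 15) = (r - 3)*(r - 2)*(r - 5)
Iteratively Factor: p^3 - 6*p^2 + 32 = (p - 4)*(p^2 - 2*p - 8) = (p - 4)^2*(p + 2)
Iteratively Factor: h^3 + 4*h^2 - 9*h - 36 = (h - 3)*(h^2 + 7*h + 12) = (h - 3)*(h + 3)*(h + 4)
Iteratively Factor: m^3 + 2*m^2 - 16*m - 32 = (m + 4)*(m^2 - 2*m - 8) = (m + 2)*(m + 4)*(m - 4)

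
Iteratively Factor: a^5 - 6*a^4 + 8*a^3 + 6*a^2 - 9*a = (a + 1)*(a^4 - 7*a^3 + 15*a^2 - 9*a) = (a - 3)*(a + 1)*(a^3 - 4*a^2 + 3*a) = (a - 3)^2*(a + 1)*(a^2 - a) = (a - 3)^2*(a - 1)*(a + 1)*(a)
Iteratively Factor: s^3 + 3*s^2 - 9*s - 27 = (s + 3)*(s^2 - 9) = (s + 3)^2*(s - 3)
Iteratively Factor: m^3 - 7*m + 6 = (m - 2)*(m^2 + 2*m - 3) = (m - 2)*(m + 3)*(m - 1)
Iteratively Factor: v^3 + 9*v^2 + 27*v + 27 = (v + 3)*(v^2 + 6*v + 9) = (v + 3)^2*(v + 3)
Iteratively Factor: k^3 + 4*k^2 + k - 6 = (k + 2)*(k^2 + 2*k - 3) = (k - 1)*(k + 2)*(k + 3)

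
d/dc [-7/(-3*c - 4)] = -21/(3*c + 4)^2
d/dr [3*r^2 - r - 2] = 6*r - 1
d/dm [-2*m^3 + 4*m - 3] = 4 - 6*m^2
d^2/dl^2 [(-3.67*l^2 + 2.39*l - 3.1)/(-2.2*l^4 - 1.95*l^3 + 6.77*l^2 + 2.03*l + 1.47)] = (106.5768*l^8 - 44.3454*l^7 + 273.26271*l^6 + 754.70475*l^5 - 192.34824*l^4 - 1056.354476*l^3 + 597.816582*l^2 + 451.648806*l - 6.027196)/(10.648*l^12 + 28.314*l^11 - 73.2039*l^10 - 196.320525*l^9 + 151.671765*l^8 + 388.53636*l^7 - 7.70046799999994*l^6 - 99.187746*l^5 - 236.642658*l^4 - 116.938304*l^3 - 62.061048*l^2 - 13.159881*l - 3.176523)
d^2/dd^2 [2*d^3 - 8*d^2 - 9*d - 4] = 12*d - 16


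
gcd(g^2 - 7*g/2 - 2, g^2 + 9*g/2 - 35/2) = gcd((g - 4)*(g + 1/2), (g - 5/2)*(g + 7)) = 1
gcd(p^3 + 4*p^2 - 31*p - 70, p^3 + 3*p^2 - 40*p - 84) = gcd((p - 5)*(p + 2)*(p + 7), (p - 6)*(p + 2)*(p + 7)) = p^2 + 9*p + 14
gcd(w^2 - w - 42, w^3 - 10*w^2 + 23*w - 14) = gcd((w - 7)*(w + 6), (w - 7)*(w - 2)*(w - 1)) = w - 7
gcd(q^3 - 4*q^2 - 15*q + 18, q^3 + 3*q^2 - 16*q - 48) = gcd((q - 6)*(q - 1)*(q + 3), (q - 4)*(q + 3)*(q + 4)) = q + 3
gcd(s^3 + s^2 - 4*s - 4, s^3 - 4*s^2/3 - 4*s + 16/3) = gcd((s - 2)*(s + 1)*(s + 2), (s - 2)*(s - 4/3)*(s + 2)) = s^2 - 4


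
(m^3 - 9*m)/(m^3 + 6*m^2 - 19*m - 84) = m*(m - 3)/(m^2 + 3*m - 28)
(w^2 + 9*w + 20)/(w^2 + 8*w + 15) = (w + 4)/(w + 3)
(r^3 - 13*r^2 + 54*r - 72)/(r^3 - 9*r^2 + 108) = (r^2 - 7*r + 12)/(r^2 - 3*r - 18)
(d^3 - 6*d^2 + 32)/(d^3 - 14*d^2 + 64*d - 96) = (d + 2)/(d - 6)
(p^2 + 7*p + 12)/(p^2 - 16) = (p + 3)/(p - 4)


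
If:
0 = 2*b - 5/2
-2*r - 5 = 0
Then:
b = 5/4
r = -5/2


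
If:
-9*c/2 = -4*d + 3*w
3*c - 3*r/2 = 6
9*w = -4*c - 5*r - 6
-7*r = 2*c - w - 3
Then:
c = 293/158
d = 1377/1264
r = -23/79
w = -105/79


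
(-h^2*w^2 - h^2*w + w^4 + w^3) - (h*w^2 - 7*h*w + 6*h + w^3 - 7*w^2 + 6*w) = -h^2*w^2 - h^2*w - h*w^2 + 7*h*w - 6*h + w^4 + 7*w^2 - 6*w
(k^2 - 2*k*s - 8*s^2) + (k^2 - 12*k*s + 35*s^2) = 2*k^2 - 14*k*s + 27*s^2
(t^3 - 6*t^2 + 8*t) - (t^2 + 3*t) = t^3 - 7*t^2 + 5*t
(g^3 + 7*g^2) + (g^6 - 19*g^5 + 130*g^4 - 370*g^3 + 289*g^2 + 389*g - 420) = g^6 - 19*g^5 + 130*g^4 - 369*g^3 + 296*g^2 + 389*g - 420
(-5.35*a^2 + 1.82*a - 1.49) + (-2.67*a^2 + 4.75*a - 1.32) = -8.02*a^2 + 6.57*a - 2.81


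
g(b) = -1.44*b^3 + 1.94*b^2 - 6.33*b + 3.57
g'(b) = -4.32*b^2 + 3.88*b - 6.33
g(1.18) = -3.56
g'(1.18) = -7.77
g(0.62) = 0.05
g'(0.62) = -5.59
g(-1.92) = 33.07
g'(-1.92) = -29.70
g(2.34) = -19.07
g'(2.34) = -20.91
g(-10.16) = 1778.37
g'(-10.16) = -491.69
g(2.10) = -14.50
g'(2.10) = -17.23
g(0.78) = -0.87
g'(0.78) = -5.93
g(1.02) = -2.40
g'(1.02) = -6.87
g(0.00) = 3.57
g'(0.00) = -6.33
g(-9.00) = 1267.44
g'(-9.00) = -391.17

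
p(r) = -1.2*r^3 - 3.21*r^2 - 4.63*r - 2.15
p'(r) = -3.6*r^2 - 6.42*r - 4.63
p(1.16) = -13.71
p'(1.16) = -16.92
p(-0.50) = -0.49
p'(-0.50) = -2.32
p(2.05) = -35.47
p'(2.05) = -32.92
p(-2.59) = 9.16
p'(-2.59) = -12.15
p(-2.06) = 4.26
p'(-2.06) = -6.68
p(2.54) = -54.28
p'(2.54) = -44.16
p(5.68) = -351.91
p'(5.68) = -157.24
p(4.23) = -170.00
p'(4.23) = -96.20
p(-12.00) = 1664.77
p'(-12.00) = -445.99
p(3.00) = -77.33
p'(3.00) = -56.29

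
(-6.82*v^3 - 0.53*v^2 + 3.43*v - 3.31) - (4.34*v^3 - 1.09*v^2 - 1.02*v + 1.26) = -11.16*v^3 + 0.56*v^2 + 4.45*v - 4.57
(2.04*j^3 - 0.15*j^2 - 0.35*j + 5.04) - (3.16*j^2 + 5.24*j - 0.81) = 2.04*j^3 - 3.31*j^2 - 5.59*j + 5.85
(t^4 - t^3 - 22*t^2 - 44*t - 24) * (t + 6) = t^5 + 5*t^4 - 28*t^3 - 176*t^2 - 288*t - 144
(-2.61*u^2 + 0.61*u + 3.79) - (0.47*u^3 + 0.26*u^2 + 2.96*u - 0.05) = -0.47*u^3 - 2.87*u^2 - 2.35*u + 3.84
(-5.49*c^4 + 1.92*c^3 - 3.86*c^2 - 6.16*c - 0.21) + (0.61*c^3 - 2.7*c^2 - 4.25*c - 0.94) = -5.49*c^4 + 2.53*c^3 - 6.56*c^2 - 10.41*c - 1.15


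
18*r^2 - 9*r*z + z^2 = (-6*r + z)*(-3*r + z)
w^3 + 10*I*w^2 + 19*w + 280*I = (w - 5*I)*(w + 7*I)*(w + 8*I)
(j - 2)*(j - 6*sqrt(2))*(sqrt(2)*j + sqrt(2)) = sqrt(2)*j^3 - 12*j^2 - sqrt(2)*j^2 - 2*sqrt(2)*j + 12*j + 24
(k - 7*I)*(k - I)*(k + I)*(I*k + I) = I*k^4 + 7*k^3 + I*k^3 + 7*k^2 + I*k^2 + 7*k + I*k + 7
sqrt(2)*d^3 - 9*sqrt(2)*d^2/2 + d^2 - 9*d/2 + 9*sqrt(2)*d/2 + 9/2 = (d - 3)*(d - 3/2)*(sqrt(2)*d + 1)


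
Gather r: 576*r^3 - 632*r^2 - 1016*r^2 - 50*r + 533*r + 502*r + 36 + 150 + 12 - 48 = 576*r^3 - 1648*r^2 + 985*r + 150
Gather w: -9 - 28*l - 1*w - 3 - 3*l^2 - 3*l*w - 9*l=-3*l^2 - 37*l + w*(-3*l - 1) - 12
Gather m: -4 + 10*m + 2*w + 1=10*m + 2*w - 3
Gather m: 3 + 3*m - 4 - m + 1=2*m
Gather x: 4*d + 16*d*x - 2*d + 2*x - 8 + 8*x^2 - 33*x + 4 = 2*d + 8*x^2 + x*(16*d - 31) - 4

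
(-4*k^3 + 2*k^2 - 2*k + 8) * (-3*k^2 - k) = 12*k^5 - 2*k^4 + 4*k^3 - 22*k^2 - 8*k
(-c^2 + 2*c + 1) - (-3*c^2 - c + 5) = 2*c^2 + 3*c - 4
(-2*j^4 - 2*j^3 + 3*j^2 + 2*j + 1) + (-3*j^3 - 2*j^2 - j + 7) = -2*j^4 - 5*j^3 + j^2 + j + 8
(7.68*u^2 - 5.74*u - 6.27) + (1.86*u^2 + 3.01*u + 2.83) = 9.54*u^2 - 2.73*u - 3.44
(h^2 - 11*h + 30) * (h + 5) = h^3 - 6*h^2 - 25*h + 150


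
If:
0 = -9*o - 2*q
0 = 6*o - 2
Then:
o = 1/3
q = -3/2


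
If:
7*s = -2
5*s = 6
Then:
No Solution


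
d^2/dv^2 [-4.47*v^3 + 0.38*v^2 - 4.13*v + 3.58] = 0.76 - 26.82*v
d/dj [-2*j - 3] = -2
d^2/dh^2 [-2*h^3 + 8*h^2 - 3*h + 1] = 16 - 12*h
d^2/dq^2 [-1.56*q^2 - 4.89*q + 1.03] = -3.12000000000000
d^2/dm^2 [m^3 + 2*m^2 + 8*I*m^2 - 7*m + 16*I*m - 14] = 6*m + 4 + 16*I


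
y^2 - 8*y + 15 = (y - 5)*(y - 3)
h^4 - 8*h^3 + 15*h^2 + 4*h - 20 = (h - 5)*(h - 2)^2*(h + 1)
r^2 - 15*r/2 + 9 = (r - 6)*(r - 3/2)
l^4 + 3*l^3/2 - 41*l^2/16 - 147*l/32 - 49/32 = (l - 7/4)*(l + 1/2)*(l + 1)*(l + 7/4)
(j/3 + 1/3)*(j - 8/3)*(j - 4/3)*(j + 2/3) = j^4/3 - 7*j^3/9 - 22*j^2/27 + 88*j/81 + 64/81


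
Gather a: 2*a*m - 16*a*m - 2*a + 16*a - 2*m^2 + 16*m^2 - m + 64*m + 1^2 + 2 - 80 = a*(14 - 14*m) + 14*m^2 + 63*m - 77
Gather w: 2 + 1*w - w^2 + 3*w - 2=-w^2 + 4*w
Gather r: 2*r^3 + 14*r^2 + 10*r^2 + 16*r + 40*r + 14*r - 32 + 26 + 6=2*r^3 + 24*r^2 + 70*r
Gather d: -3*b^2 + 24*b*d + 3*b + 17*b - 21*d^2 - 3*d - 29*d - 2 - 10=-3*b^2 + 20*b - 21*d^2 + d*(24*b - 32) - 12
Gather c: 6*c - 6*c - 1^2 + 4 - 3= 0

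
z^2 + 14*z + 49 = (z + 7)^2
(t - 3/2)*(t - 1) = t^2 - 5*t/2 + 3/2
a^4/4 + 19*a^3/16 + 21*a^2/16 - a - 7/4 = (a/4 + 1/2)*(a - 1)*(a + 7/4)*(a + 2)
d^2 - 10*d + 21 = (d - 7)*(d - 3)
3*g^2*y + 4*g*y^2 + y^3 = y*(g + y)*(3*g + y)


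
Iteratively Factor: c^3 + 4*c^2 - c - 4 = (c - 1)*(c^2 + 5*c + 4) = (c - 1)*(c + 4)*(c + 1)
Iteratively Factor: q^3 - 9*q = (q - 3)*(q^2 + 3*q) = (q - 3)*(q + 3)*(q)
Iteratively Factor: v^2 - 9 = (v - 3)*(v + 3)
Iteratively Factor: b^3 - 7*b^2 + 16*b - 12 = (b - 2)*(b^2 - 5*b + 6) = (b - 2)^2*(b - 3)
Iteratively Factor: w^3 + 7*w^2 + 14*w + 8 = (w + 1)*(w^2 + 6*w + 8) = (w + 1)*(w + 4)*(w + 2)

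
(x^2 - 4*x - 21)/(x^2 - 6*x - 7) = (x + 3)/(x + 1)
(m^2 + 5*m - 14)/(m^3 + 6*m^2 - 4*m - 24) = (m + 7)/(m^2 + 8*m + 12)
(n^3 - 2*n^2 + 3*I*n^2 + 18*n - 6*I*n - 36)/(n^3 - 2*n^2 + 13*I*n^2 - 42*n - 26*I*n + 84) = (n - 3*I)/(n + 7*I)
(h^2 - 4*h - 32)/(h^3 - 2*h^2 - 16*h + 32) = (h - 8)/(h^2 - 6*h + 8)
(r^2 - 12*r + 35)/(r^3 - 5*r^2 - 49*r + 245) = 1/(r + 7)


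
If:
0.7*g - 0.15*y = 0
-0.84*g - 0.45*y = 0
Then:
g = 0.00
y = 0.00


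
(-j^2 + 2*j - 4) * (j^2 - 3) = -j^4 + 2*j^3 - j^2 - 6*j + 12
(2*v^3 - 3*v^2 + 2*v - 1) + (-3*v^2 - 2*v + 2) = 2*v^3 - 6*v^2 + 1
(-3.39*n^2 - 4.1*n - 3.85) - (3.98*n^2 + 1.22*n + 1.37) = -7.37*n^2 - 5.32*n - 5.22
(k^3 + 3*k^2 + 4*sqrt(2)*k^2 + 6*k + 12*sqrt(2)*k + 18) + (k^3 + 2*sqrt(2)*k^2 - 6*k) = 2*k^3 + 3*k^2 + 6*sqrt(2)*k^2 + 12*sqrt(2)*k + 18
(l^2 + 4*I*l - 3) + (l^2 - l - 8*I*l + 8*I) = 2*l^2 - l - 4*I*l - 3 + 8*I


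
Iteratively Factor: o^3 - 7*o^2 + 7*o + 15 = (o + 1)*(o^2 - 8*o + 15) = (o - 3)*(o + 1)*(o - 5)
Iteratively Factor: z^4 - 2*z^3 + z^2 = (z - 1)*(z^3 - z^2) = z*(z - 1)*(z^2 - z) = z^2*(z - 1)*(z - 1)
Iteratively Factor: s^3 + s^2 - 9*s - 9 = (s + 1)*(s^2 - 9) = (s - 3)*(s + 1)*(s + 3)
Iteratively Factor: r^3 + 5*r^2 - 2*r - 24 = (r - 2)*(r^2 + 7*r + 12) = (r - 2)*(r + 4)*(r + 3)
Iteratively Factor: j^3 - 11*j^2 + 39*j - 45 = (j - 3)*(j^2 - 8*j + 15) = (j - 3)^2*(j - 5)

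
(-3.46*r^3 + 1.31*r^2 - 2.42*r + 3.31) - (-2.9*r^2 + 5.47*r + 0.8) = -3.46*r^3 + 4.21*r^2 - 7.89*r + 2.51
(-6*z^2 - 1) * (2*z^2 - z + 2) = -12*z^4 + 6*z^3 - 14*z^2 + z - 2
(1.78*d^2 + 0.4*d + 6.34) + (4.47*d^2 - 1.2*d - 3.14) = 6.25*d^2 - 0.8*d + 3.2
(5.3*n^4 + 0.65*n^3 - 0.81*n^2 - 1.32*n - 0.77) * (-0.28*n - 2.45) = -1.484*n^5 - 13.167*n^4 - 1.3657*n^3 + 2.3541*n^2 + 3.4496*n + 1.8865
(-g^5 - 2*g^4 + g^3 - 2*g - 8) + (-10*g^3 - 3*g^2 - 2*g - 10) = -g^5 - 2*g^4 - 9*g^3 - 3*g^2 - 4*g - 18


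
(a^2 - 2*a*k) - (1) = a^2 - 2*a*k - 1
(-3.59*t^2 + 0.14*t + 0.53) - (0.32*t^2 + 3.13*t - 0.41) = -3.91*t^2 - 2.99*t + 0.94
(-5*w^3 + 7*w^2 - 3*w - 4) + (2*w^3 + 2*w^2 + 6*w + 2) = -3*w^3 + 9*w^2 + 3*w - 2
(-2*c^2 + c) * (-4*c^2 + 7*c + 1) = 8*c^4 - 18*c^3 + 5*c^2 + c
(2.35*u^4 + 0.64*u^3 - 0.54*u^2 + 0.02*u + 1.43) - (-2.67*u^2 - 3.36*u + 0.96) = 2.35*u^4 + 0.64*u^3 + 2.13*u^2 + 3.38*u + 0.47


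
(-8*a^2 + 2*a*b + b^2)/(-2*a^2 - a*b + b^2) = (4*a + b)/(a + b)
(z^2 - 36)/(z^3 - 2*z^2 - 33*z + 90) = (z - 6)/(z^2 - 8*z + 15)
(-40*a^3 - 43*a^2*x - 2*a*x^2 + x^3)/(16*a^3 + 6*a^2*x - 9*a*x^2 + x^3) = (5*a + x)/(-2*a + x)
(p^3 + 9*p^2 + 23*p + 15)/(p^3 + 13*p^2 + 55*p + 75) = (p + 1)/(p + 5)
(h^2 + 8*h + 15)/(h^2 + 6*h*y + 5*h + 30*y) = (h + 3)/(h + 6*y)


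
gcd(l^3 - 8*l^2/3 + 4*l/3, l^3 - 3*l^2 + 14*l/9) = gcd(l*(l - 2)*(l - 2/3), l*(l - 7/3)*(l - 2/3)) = l^2 - 2*l/3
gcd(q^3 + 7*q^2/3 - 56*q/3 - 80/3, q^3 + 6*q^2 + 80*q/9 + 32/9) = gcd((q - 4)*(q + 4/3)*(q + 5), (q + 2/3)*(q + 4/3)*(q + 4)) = q + 4/3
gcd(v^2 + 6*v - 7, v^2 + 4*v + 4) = 1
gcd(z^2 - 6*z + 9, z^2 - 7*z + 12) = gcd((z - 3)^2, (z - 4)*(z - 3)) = z - 3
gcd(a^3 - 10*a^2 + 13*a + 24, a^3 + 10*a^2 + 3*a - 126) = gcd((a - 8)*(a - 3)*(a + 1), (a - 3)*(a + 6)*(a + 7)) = a - 3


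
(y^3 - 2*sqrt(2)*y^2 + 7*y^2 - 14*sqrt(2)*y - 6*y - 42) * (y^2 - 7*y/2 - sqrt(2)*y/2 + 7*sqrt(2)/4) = y^5 - 5*sqrt(2)*y^4/2 + 7*y^4/2 - 57*y^3/2 - 35*sqrt(2)*y^3/4 - 14*y^2 + 257*sqrt(2)*y^2/4 + 21*sqrt(2)*y/2 + 98*y - 147*sqrt(2)/2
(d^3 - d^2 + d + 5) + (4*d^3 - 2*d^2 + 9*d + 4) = 5*d^3 - 3*d^2 + 10*d + 9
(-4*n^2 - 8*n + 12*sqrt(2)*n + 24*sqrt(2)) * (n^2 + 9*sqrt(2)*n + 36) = -4*n^4 - 24*sqrt(2)*n^3 - 8*n^3 - 48*sqrt(2)*n^2 + 72*n^2 + 144*n + 432*sqrt(2)*n + 864*sqrt(2)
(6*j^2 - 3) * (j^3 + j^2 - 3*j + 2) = 6*j^5 + 6*j^4 - 21*j^3 + 9*j^2 + 9*j - 6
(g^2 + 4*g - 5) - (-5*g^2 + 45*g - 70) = 6*g^2 - 41*g + 65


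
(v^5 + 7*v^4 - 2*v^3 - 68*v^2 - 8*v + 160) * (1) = v^5 + 7*v^4 - 2*v^3 - 68*v^2 - 8*v + 160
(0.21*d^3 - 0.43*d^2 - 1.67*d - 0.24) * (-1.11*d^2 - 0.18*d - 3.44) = -0.2331*d^5 + 0.4395*d^4 + 1.2087*d^3 + 2.0462*d^2 + 5.788*d + 0.8256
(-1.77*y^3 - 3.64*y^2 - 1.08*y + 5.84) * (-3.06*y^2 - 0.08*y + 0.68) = 5.4162*y^5 + 11.28*y^4 + 2.3924*y^3 - 20.2592*y^2 - 1.2016*y + 3.9712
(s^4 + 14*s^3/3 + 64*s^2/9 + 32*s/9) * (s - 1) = s^5 + 11*s^4/3 + 22*s^3/9 - 32*s^2/9 - 32*s/9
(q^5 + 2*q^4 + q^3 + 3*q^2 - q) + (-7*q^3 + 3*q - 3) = q^5 + 2*q^4 - 6*q^3 + 3*q^2 + 2*q - 3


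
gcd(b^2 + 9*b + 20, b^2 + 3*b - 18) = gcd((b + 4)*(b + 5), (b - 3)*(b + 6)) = 1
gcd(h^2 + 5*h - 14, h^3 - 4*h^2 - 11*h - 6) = 1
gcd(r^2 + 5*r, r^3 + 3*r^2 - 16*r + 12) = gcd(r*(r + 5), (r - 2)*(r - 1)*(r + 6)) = 1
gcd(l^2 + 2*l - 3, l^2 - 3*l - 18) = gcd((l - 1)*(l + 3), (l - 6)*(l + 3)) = l + 3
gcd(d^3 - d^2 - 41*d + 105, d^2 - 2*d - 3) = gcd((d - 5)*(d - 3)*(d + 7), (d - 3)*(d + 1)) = d - 3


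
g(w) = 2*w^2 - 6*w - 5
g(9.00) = 103.00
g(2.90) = -5.58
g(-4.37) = 59.41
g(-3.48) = 40.10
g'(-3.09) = -18.36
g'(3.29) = 7.16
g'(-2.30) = -15.20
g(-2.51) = 22.66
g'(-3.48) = -19.92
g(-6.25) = 110.62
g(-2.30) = 19.38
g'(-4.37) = -23.48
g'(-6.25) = -31.00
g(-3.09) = 32.64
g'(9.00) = 30.00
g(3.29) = -3.09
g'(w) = 4*w - 6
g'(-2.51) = -16.04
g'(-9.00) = -42.00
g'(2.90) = 5.60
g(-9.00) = 211.00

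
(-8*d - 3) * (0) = 0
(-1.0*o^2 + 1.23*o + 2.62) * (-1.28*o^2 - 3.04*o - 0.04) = 1.28*o^4 + 1.4656*o^3 - 7.0528*o^2 - 8.014*o - 0.1048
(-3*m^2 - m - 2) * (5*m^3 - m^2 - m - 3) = -15*m^5 - 2*m^4 - 6*m^3 + 12*m^2 + 5*m + 6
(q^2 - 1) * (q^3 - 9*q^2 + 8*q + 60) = q^5 - 9*q^4 + 7*q^3 + 69*q^2 - 8*q - 60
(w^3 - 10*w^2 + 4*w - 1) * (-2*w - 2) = -2*w^4 + 18*w^3 + 12*w^2 - 6*w + 2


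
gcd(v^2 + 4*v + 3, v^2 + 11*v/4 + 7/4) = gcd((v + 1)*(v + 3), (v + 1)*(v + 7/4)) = v + 1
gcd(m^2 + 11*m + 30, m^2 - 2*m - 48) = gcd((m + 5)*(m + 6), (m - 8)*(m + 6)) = m + 6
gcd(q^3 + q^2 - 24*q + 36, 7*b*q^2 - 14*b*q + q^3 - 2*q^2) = q - 2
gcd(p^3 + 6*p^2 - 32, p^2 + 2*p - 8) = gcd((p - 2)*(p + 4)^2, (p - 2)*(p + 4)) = p^2 + 2*p - 8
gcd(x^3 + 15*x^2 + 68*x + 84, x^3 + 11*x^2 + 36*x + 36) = x^2 + 8*x + 12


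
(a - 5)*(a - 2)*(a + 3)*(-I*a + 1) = -I*a^4 + a^3 + 4*I*a^3 - 4*a^2 + 11*I*a^2 - 11*a - 30*I*a + 30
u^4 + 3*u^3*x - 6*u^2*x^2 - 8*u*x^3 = u*(u - 2*x)*(u + x)*(u + 4*x)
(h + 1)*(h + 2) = h^2 + 3*h + 2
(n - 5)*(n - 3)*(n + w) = n^3 + n^2*w - 8*n^2 - 8*n*w + 15*n + 15*w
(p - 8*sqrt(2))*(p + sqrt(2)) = p^2 - 7*sqrt(2)*p - 16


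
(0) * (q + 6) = 0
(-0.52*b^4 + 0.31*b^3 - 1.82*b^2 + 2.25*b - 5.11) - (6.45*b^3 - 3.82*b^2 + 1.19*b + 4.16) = -0.52*b^4 - 6.14*b^3 + 2.0*b^2 + 1.06*b - 9.27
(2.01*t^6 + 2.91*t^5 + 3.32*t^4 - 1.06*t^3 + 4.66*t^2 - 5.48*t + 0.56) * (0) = 0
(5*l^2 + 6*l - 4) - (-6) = 5*l^2 + 6*l + 2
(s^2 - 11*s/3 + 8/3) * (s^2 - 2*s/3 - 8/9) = s^4 - 13*s^3/3 + 38*s^2/9 + 40*s/27 - 64/27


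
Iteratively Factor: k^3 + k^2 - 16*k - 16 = (k + 1)*(k^2 - 16) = (k - 4)*(k + 1)*(k + 4)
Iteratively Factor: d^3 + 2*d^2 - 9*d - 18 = (d + 2)*(d^2 - 9) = (d + 2)*(d + 3)*(d - 3)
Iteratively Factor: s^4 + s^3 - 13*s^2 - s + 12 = (s + 4)*(s^3 - 3*s^2 - s + 3) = (s - 3)*(s + 4)*(s^2 - 1) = (s - 3)*(s + 1)*(s + 4)*(s - 1)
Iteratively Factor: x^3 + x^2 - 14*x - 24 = (x - 4)*(x^2 + 5*x + 6) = (x - 4)*(x + 3)*(x + 2)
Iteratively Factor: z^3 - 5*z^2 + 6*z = (z - 3)*(z^2 - 2*z) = z*(z - 3)*(z - 2)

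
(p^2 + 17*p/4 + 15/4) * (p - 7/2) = p^3 + 3*p^2/4 - 89*p/8 - 105/8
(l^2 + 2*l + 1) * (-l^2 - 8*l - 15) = -l^4 - 10*l^3 - 32*l^2 - 38*l - 15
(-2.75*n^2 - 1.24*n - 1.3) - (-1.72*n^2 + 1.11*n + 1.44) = -1.03*n^2 - 2.35*n - 2.74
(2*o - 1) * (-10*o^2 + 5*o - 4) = -20*o^3 + 20*o^2 - 13*o + 4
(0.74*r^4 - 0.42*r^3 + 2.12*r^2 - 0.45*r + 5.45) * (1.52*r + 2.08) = 1.1248*r^5 + 0.9008*r^4 + 2.3488*r^3 + 3.7256*r^2 + 7.348*r + 11.336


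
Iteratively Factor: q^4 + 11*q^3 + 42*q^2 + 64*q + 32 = (q + 1)*(q^3 + 10*q^2 + 32*q + 32) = (q + 1)*(q + 4)*(q^2 + 6*q + 8) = (q + 1)*(q + 2)*(q + 4)*(q + 4)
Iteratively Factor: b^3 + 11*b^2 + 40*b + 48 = (b + 4)*(b^2 + 7*b + 12) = (b + 3)*(b + 4)*(b + 4)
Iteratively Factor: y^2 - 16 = (y - 4)*(y + 4)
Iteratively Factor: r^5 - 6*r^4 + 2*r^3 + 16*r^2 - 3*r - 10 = (r - 2)*(r^4 - 4*r^3 - 6*r^2 + 4*r + 5) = (r - 2)*(r + 1)*(r^3 - 5*r^2 - r + 5) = (r - 5)*(r - 2)*(r + 1)*(r^2 - 1) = (r - 5)*(r - 2)*(r - 1)*(r + 1)*(r + 1)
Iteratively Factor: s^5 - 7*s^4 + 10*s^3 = (s)*(s^4 - 7*s^3 + 10*s^2) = s^2*(s^3 - 7*s^2 + 10*s) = s^3*(s^2 - 7*s + 10) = s^3*(s - 5)*(s - 2)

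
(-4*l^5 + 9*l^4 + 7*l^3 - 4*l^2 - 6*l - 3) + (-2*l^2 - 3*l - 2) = -4*l^5 + 9*l^4 + 7*l^3 - 6*l^2 - 9*l - 5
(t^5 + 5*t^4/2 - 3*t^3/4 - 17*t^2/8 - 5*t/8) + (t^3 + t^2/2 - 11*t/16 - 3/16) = t^5 + 5*t^4/2 + t^3/4 - 13*t^2/8 - 21*t/16 - 3/16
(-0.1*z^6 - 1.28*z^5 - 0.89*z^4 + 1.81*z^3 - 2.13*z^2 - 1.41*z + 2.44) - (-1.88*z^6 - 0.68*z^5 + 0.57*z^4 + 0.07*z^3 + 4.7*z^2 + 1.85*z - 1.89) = 1.78*z^6 - 0.6*z^5 - 1.46*z^4 + 1.74*z^3 - 6.83*z^2 - 3.26*z + 4.33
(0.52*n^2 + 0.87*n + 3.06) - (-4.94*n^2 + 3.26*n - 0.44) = 5.46*n^2 - 2.39*n + 3.5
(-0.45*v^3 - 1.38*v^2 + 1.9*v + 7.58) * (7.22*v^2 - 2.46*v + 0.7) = -3.249*v^5 - 8.8566*v^4 + 16.7978*v^3 + 49.0876*v^2 - 17.3168*v + 5.306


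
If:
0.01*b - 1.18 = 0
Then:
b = 118.00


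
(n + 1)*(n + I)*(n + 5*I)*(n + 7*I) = n^4 + n^3 + 13*I*n^3 - 47*n^2 + 13*I*n^2 - 47*n - 35*I*n - 35*I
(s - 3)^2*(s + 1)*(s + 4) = s^4 - s^3 - 17*s^2 + 21*s + 36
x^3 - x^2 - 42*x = x*(x - 7)*(x + 6)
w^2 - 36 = (w - 6)*(w + 6)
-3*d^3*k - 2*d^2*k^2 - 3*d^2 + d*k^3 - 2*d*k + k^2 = (-3*d + k)*(d + k)*(d*k + 1)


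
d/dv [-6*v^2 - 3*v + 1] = -12*v - 3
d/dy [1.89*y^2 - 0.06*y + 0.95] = 3.78*y - 0.06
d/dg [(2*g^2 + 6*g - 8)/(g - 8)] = 2*(g^2 - 16*g - 20)/(g^2 - 16*g + 64)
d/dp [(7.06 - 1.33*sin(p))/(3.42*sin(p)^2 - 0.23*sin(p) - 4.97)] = (4.5486*sin(p)^2 - 48.2904*sin(p) + 8.2339)*cos(p)/(11.6964*sin(p)^4 - 1.5732*sin(p)^3 - 33.9419*sin(p)^2 + 2.2862*sin(p) + 24.7009)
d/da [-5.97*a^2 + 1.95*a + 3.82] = 1.95 - 11.94*a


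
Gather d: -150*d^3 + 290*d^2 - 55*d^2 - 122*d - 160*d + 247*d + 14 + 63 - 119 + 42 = -150*d^3 + 235*d^2 - 35*d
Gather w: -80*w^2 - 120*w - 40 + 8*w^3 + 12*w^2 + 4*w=8*w^3 - 68*w^2 - 116*w - 40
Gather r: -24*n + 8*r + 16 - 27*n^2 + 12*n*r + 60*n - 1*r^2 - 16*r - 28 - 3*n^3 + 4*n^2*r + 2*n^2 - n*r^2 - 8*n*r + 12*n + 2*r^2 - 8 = -3*n^3 - 25*n^2 + 48*n + r^2*(1 - n) + r*(4*n^2 + 4*n - 8) - 20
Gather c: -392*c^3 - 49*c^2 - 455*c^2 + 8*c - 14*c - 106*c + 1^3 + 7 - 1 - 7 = -392*c^3 - 504*c^2 - 112*c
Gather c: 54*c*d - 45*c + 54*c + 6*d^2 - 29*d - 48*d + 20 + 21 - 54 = c*(54*d + 9) + 6*d^2 - 77*d - 13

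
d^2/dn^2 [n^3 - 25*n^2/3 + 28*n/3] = 6*n - 50/3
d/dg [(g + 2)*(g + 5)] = 2*g + 7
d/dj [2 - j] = -1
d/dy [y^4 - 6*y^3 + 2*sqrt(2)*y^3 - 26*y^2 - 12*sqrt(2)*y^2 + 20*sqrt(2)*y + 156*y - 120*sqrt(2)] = 4*y^3 - 18*y^2 + 6*sqrt(2)*y^2 - 52*y - 24*sqrt(2)*y + 20*sqrt(2) + 156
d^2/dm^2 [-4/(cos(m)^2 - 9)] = 8*(2*sin(m)^4 - 19*sin(m)^2 + 8)/(cos(m)^2 - 9)^3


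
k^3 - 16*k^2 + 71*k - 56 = (k - 8)*(k - 7)*(k - 1)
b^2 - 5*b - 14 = (b - 7)*(b + 2)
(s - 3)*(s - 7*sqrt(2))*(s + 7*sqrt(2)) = s^3 - 3*s^2 - 98*s + 294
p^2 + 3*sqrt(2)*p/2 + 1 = (p + sqrt(2)/2)*(p + sqrt(2))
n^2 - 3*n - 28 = (n - 7)*(n + 4)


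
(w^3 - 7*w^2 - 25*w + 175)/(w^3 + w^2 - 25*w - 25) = (w - 7)/(w + 1)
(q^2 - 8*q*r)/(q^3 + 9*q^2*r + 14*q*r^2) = (q - 8*r)/(q^2 + 9*q*r + 14*r^2)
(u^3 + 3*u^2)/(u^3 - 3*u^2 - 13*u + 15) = u^2/(u^2 - 6*u + 5)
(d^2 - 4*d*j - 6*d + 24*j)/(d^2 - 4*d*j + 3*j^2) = (d^2 - 4*d*j - 6*d + 24*j)/(d^2 - 4*d*j + 3*j^2)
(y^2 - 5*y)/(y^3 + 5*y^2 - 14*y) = (y - 5)/(y^2 + 5*y - 14)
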